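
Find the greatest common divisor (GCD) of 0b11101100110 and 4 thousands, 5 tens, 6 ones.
Convert 0b11101100110 (binary) → 1024 + 512 + 256 + 64 + 32 + 4 + 2 = 1894 (decimal)
Convert 4 thousands, 5 tens, 6 ones (place-value notation) → 4×1000 + 5×10 + 6 = 4056 (decimal)
Compute gcd(1894, 4056) = 2
2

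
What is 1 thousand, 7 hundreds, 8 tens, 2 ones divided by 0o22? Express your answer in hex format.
Convert 1 thousand, 7 hundreds, 8 tens, 2 ones (place-value notation) → 1×1000 + 7×100 + 8×10 + 2 = 1782 (decimal)
Convert 0o22 (octal) → 2×8 + 2 = 18 (decimal)
Compute 1782 ÷ 18 = 99
Convert 99 (decimal) → 99 = 6×16 + 3 → 0x63 (hexadecimal)
0x63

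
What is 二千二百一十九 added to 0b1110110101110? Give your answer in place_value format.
Convert 二千二百一十九 (Chinese numeral) → 2×1000 + 2×100 + 1×10 + 9 = 2219 (decimal)
Convert 0b1110110101110 (binary) → 4096 + 2048 + 1024 + 256 + 128 + 32 + 8 + 4 + 2 = 7598 (decimal)
Compute 2219 + 7598 = 9817
Convert 9817 (decimal) → 9817 = 9×1000 + 8×100 + 1×10 + 7 → 9 thousands, 8 hundreds, 1 ten, 7 ones (place-value notation)
9 thousands, 8 hundreds, 1 ten, 7 ones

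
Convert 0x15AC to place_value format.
Convert 0x15AC (hexadecimal) → 1×4096 + 5×256 + 10×16 + 12 = 5548 (decimal)
Convert 5548 (decimal) → 5548 = 5×1000 + 5×100 + 4×10 + 8 → 5 thousands, 5 hundreds, 4 tens, 8 ones (place-value notation)
5 thousands, 5 hundreds, 4 tens, 8 ones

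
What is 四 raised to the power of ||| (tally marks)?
Convert 四 (Chinese numeral) → 4 (decimal)
Convert ||| (tally marks) → 3 (decimal)
Compute 4 ^ 3 = 64
64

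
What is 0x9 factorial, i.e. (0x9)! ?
Convert 0x9 (hexadecimal) → 9 (decimal)
Compute 9! = 362880
362880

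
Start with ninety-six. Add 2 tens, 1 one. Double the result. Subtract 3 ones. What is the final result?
Convert ninety-six (English words) → 96 (decimal)
Start: 96
Convert 2 tens, 1 one (place-value notation) → 2×10 + 1 = 21 (decimal)
96 + 21 = 117
117 × 2 = 234
Convert 3 ones (place-value notation) → 3 (decimal)
234 - 3 = 231
231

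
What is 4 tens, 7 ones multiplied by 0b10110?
Convert 4 tens, 7 ones (place-value notation) → 4×10 + 7 = 47 (decimal)
Convert 0b10110 (binary) → 16 + 4 + 2 = 22 (decimal)
Compute 47 × 22 = 1034
1034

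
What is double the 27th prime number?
The 27th prime number = 103
Compute 103 × 2 = 206
206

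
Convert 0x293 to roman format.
Convert 0x293 (hexadecimal) → 2×256 + 9×16 + 3 = 659 (decimal)
Convert 659 (decimal) → 659 = 500 + 100 + 50 + 9 → DCLIX (Roman numeral)
DCLIX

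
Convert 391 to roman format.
Convert 391 (decimal) → 391 = 100 + 100 + 100 + 90 + 1 → CCCXCI (Roman numeral)
CCCXCI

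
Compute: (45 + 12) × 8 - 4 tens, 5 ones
Convert 4 tens, 5 ones (place-value notation) → 4×10 + 5 = 45 (decimal)
Expression in decimal: (45 + 12) × 8 - 45
Parentheses first: 45 + 12 = 57
Multiply: 57 × 8 = 456
Subtract: 456 - 45 = 411
411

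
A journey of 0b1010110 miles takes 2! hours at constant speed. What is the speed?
Convert 0b1010110 (binary) → 64 + 16 + 4 + 2 = 86 (decimal)
Convert 2! (factorial) → 2 (decimal)
Compute 86 ÷ 2 = 43
43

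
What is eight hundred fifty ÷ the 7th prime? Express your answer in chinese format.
Convert eight hundred fifty (English words) → 8×100 + 50 = 850 (decimal)
Convert the 7th prime (prime index) → 17 (decimal)
Compute 850 ÷ 17 = 50
Convert 50 (decimal) → 50 = 5×10 → 五十 (Chinese numeral)
五十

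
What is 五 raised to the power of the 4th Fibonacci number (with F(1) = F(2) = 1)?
Convert 五 (Chinese numeral) → 5 (decimal)
Convert the 4th Fibonacci number (with F(1) = F(2) = 1) (Fibonacci index) → 1, 1, 2, 3 → 3 (decimal)
Compute 5 ^ 3 = 125
125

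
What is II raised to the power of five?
Convert II (Roman numeral) → 1 + 1 = 2 (decimal)
Convert five (English words) → 5 (decimal)
Compute 2 ^ 5 = 32
32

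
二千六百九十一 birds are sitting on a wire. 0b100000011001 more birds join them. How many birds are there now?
Convert 二千六百九十一 (Chinese numeral) → 2×1000 + 6×100 + 9×10 + 1 = 2691 (decimal)
Convert 0b100000011001 (binary) → 2048 + 16 + 8 + 1 = 2073 (decimal)
Compute 2691 + 2073 = 4764
4764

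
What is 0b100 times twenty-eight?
Convert 0b100 (binary) → 4 (decimal)
Convert twenty-eight (English words) → 28 (decimal)
Compute 4 × 28 = 112
112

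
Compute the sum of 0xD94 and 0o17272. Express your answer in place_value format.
Convert 0xD94 (hexadecimal) → 13×256 + 9×16 + 4 = 3476 (decimal)
Convert 0o17272 (octal) → 1×4096 + 7×512 + 2×64 + 7×8 + 2 = 7866 (decimal)
Compute 3476 + 7866 = 11342
Convert 11342 (decimal) → 11342 = 11×1000 + 3×100 + 4×10 + 2 → 11 thousands, 3 hundreds, 4 tens, 2 ones (place-value notation)
11 thousands, 3 hundreds, 4 tens, 2 ones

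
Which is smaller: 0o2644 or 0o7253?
Convert 0o2644 (octal) → 2×512 + 6×64 + 4×8 + 4 = 1444 (decimal)
Convert 0o7253 (octal) → 7×512 + 2×64 + 5×8 + 3 = 3755 (decimal)
Compare 1444 vs 3755: smaller = 1444
1444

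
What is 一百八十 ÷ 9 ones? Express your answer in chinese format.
Convert 一百八十 (Chinese numeral) → 1×100 + 8×10 = 180 (decimal)
Convert 9 ones (place-value notation) → 9 (decimal)
Compute 180 ÷ 9 = 20
Convert 20 (decimal) → 20 = 2×10 → 二十 (Chinese numeral)
二十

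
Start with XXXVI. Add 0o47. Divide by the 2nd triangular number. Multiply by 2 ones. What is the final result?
Convert XXXVI (Roman numeral) → 10 + 10 + 10 + 5 + 1 = 36 (decimal)
Start: 36
Convert 0o47 (octal) → 4×8 + 7 = 39 (decimal)
36 + 39 = 75
Convert the 2nd triangular number (triangular index) → 2×3/2 = 3 (decimal)
75 ÷ 3 = 25
Convert 2 ones (place-value notation) → 2 (decimal)
25 × 2 = 50
50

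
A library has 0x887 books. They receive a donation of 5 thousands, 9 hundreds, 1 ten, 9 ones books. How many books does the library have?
Convert 0x887 (hexadecimal) → 8×256 + 8×16 + 7 = 2183 (decimal)
Convert 5 thousands, 9 hundreds, 1 ten, 9 ones (place-value notation) → 5×1000 + 9×100 + 1×10 + 9 = 5919 (decimal)
Compute 2183 + 5919 = 8102
8102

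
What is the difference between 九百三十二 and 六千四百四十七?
Convert 九百三十二 (Chinese numeral) → 9×100 + 3×10 + 2 = 932 (decimal)
Convert 六千四百四十七 (Chinese numeral) → 6×1000 + 4×100 + 4×10 + 7 = 6447 (decimal)
Difference: |932 - 6447| = 5515
5515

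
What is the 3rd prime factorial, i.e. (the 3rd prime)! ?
Convert the 3rd prime (prime index) → 5 (decimal)
Compute 5! = 120
120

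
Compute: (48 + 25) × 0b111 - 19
Convert 0b111 (binary) → 4 + 2 + 1 = 7 (decimal)
Expression in decimal: (48 + 25) × 7 - 19
Parentheses first: 48 + 25 = 73
Multiply: 73 × 7 = 511
Subtract: 511 - 19 = 492
492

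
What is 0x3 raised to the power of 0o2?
Convert 0x3 (hexadecimal) → 3 (decimal)
Convert 0o2 (octal) → 2 (decimal)
Compute 3 ^ 2 = 9
9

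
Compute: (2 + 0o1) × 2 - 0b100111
Convert 0o1 (octal) → 1 (decimal)
Convert 0b100111 (binary) → 32 + 4 + 2 + 1 = 39 (decimal)
Expression in decimal: (2 + 1) × 2 - 39
Parentheses first: 2 + 1 = 3
Multiply: 3 × 2 = 6
Subtract: 6 - 39 = -33
-33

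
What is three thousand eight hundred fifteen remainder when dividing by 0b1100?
Convert three thousand eight hundred fifteen (English words) → 3×1000 + 8×100 + 15 = 3815 (decimal)
Convert 0b1100 (binary) → 8 + 4 = 12 (decimal)
Compute 3815 mod 12 = 11
11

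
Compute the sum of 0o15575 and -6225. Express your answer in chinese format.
Convert 0o15575 (octal) → 1×4096 + 5×512 + 5×64 + 7×8 + 5 = 7037 (decimal)
Compute 7037 + -6225 = 812
Convert 812 (decimal) → 812 = 8×100 + 1×10 + 2 → 八百一十二 (Chinese numeral)
八百一十二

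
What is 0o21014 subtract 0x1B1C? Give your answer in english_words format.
Convert 0o21014 (octal) → 2×4096 + 1×512 + 1×8 + 4 = 8716 (decimal)
Convert 0x1B1C (hexadecimal) → 1×4096 + 11×256 + 1×16 + 12 = 6940 (decimal)
Compute 8716 - 6940 = 1776
Convert 1776 (decimal) → 1776 = 1×1000 + 7×100 + 76 → one thousand seven hundred seventy-six (English words)
one thousand seven hundred seventy-six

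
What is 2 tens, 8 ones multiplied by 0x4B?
Convert 2 tens, 8 ones (place-value notation) → 2×10 + 8 = 28 (decimal)
Convert 0x4B (hexadecimal) → 4×16 + 11 = 75 (decimal)
Compute 28 × 75 = 2100
2100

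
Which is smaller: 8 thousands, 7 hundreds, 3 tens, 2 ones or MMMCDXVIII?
Convert 8 thousands, 7 hundreds, 3 tens, 2 ones (place-value notation) → 8×1000 + 7×100 + 3×10 + 2 = 8732 (decimal)
Convert MMMCDXVIII (Roman numeral) → 1000 + 1000 + 1000 + 400 + 10 + 5 + 1 + 1 + 1 = 3418 (decimal)
Compare 8732 vs 3418: smaller = 3418
3418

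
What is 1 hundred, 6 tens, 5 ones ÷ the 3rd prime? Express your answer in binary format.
Convert 1 hundred, 6 tens, 5 ones (place-value notation) → 1×100 + 6×10 + 5 = 165 (decimal)
Convert the 3rd prime (prime index) → 5 (decimal)
Compute 165 ÷ 5 = 33
Convert 33 (decimal) → 33 = 32 + 1 → 0b100001 (binary)
0b100001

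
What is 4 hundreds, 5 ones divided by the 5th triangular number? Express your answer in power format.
Convert 4 hundreds, 5 ones (place-value notation) → 4×100 + 5 = 405 (decimal)
Convert the 5th triangular number (triangular index) → 5×6/2 = 15 (decimal)
Compute 405 ÷ 15 = 27
Convert 27 (decimal) → 3^3 (power)
3^3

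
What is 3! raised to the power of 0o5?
Convert 3! (factorial) → 6 (decimal)
Convert 0o5 (octal) → 5 (decimal)
Compute 6 ^ 5 = 7776
7776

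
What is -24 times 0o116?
Convert 0o116 (octal) → 1×64 + 1×8 + 6 = 78 (decimal)
Compute -24 × 78 = -1872
-1872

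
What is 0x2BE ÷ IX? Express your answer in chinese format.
Convert 0x2BE (hexadecimal) → 2×256 + 11×16 + 14 = 702 (decimal)
Convert IX (Roman numeral) → 9 (decimal)
Compute 702 ÷ 9 = 78
Convert 78 (decimal) → 78 = 7×10 + 8 → 七十八 (Chinese numeral)
七十八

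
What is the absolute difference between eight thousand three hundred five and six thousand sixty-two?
Convert eight thousand three hundred five (English words) → 8×1000 + 3×100 + 5 = 8305 (decimal)
Convert six thousand sixty-two (English words) → 6×1000 + 62 = 6062 (decimal)
Compute |8305 - 6062| = 2243
2243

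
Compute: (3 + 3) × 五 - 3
Convert 五 (Chinese numeral) → 5 (decimal)
Expression in decimal: (3 + 3) × 5 - 3
Parentheses first: 3 + 3 = 6
Multiply: 6 × 5 = 30
Subtract: 30 - 3 = 27
27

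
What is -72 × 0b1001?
Convert 0b1001 (binary) → 8 + 1 = 9 (decimal)
Compute -72 × 9 = -648
-648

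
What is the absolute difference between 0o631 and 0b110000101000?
Convert 0o631 (octal) → 6×64 + 3×8 + 1 = 409 (decimal)
Convert 0b110000101000 (binary) → 2048 + 1024 + 32 + 8 = 3112 (decimal)
Compute |409 - 3112| = 2703
2703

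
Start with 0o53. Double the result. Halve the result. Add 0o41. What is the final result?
Convert 0o53 (octal) → 5×8 + 3 = 43 (decimal)
Start: 43
43 × 2 = 86
86 ÷ 2 = 43
Convert 0o41 (octal) → 4×8 + 1 = 33 (decimal)
43 + 33 = 76
76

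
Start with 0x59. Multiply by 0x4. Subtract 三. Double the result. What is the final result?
Convert 0x59 (hexadecimal) → 5×16 + 9 = 89 (decimal)
Start: 89
Convert 0x4 (hexadecimal) → 4 (decimal)
89 × 4 = 356
Convert 三 (Chinese numeral) → 3 (decimal)
356 - 3 = 353
353 × 2 = 706
706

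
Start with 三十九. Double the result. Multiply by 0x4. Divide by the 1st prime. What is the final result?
Convert 三十九 (Chinese numeral) → 3×10 + 9 = 39 (decimal)
Start: 39
39 × 2 = 78
Convert 0x4 (hexadecimal) → 4 (decimal)
78 × 4 = 312
Convert the 1st prime (prime index) → 2 (decimal)
312 ÷ 2 = 156
156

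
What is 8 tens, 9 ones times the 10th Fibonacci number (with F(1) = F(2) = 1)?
Convert 8 tens, 9 ones (place-value notation) → 8×10 + 9 = 89 (decimal)
Convert the 10th Fibonacci number (with F(1) = F(2) = 1) (Fibonacci index) → 1, 1, 2, 3, 5, 8, 13, 21, 34, 55 → 55 (decimal)
Compute 89 × 55 = 4895
4895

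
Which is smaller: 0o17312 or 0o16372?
Convert 0o17312 (octal) → 1×4096 + 7×512 + 3×64 + 1×8 + 2 = 7882 (decimal)
Convert 0o16372 (octal) → 1×4096 + 6×512 + 3×64 + 7×8 + 2 = 7418 (decimal)
Compare 7882 vs 7418: smaller = 7418
7418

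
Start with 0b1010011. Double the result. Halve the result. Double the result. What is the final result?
Convert 0b1010011 (binary) → 64 + 16 + 2 + 1 = 83 (decimal)
Start: 83
83 × 2 = 166
166 ÷ 2 = 83
83 × 2 = 166
166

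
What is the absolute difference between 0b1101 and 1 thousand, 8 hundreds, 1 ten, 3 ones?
Convert 0b1101 (binary) → 8 + 4 + 1 = 13 (decimal)
Convert 1 thousand, 8 hundreds, 1 ten, 3 ones (place-value notation) → 1×1000 + 8×100 + 1×10 + 3 = 1813 (decimal)
Compute |13 - 1813| = 1800
1800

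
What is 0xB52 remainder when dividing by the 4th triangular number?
Convert 0xB52 (hexadecimal) → 11×256 + 5×16 + 2 = 2898 (decimal)
Convert the 4th triangular number (triangular index) → 4×5/2 = 10 (decimal)
Compute 2898 mod 10 = 8
8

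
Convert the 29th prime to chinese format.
Convert the 29th prime (prime index) → 109 (decimal)
Convert 109 (decimal) → 109 = 1×100 + 9 → 一百零九 (Chinese numeral)
一百零九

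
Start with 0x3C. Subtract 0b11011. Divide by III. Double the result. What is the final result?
Convert 0x3C (hexadecimal) → 3×16 + 12 = 60 (decimal)
Start: 60
Convert 0b11011 (binary) → 16 + 8 + 2 + 1 = 27 (decimal)
60 - 27 = 33
Convert III (Roman numeral) → 1 + 1 + 1 = 3 (decimal)
33 ÷ 3 = 11
11 × 2 = 22
22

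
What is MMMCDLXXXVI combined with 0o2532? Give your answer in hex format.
Convert MMMCDLXXXVI (Roman numeral) → 1000 + 1000 + 1000 + 400 + 50 + 10 + 10 + 10 + 5 + 1 = 3486 (decimal)
Convert 0o2532 (octal) → 2×512 + 5×64 + 3×8 + 2 = 1370 (decimal)
Compute 3486 + 1370 = 4856
Convert 4856 (decimal) → 4856 = 1×4096 + 2×256 + 15×16 + 8 → 0x12F8 (hexadecimal)
0x12F8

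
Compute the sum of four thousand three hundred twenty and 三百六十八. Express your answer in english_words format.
Convert four thousand three hundred twenty (English words) → 4×1000 + 3×100 + 20 = 4320 (decimal)
Convert 三百六十八 (Chinese numeral) → 3×100 + 6×10 + 8 = 368 (decimal)
Compute 4320 + 368 = 4688
Convert 4688 (decimal) → 4688 = 4×1000 + 6×100 + 88 → four thousand six hundred eighty-eight (English words)
four thousand six hundred eighty-eight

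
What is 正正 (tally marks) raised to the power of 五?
Convert 正正 (tally marks) → 5 + 5 = 10 (decimal)
Convert 五 (Chinese numeral) → 5 (decimal)
Compute 10 ^ 5 = 100000
100000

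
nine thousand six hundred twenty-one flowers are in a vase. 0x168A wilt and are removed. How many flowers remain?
Convert nine thousand six hundred twenty-one (English words) → 9×1000 + 6×100 + 21 = 9621 (decimal)
Convert 0x168A (hexadecimal) → 1×4096 + 6×256 + 8×16 + 10 = 5770 (decimal)
Compute 9621 - 5770 = 3851
3851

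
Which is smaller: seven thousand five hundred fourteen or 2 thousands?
Convert seven thousand five hundred fourteen (English words) → 7×1000 + 5×100 + 14 = 7514 (decimal)
Convert 2 thousands (place-value notation) → 2×1000 = 2000 (decimal)
Compare 7514 vs 2000: smaller = 2000
2000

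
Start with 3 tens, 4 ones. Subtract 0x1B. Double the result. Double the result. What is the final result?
Convert 3 tens, 4 ones (place-value notation) → 3×10 + 4 = 34 (decimal)
Start: 34
Convert 0x1B (hexadecimal) → 1×16 + 11 = 27 (decimal)
34 - 27 = 7
7 × 2 = 14
14 × 2 = 28
28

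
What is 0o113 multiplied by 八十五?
Convert 0o113 (octal) → 1×64 + 1×8 + 3 = 75 (decimal)
Convert 八十五 (Chinese numeral) → 8×10 + 5 = 85 (decimal)
Compute 75 × 85 = 6375
6375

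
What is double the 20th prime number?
The 20th prime number = 71
Compute 71 × 2 = 142
142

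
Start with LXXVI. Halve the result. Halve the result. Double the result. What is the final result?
Convert LXXVI (Roman numeral) → 50 + 10 + 10 + 5 + 1 = 76 (decimal)
Start: 76
76 ÷ 2 = 38
38 ÷ 2 = 19
19 × 2 = 38
38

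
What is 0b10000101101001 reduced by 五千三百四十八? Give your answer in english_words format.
Convert 0b10000101101001 (binary) → 8192 + 256 + 64 + 32 + 8 + 1 = 8553 (decimal)
Convert 五千三百四十八 (Chinese numeral) → 5×1000 + 3×100 + 4×10 + 8 = 5348 (decimal)
Compute 8553 - 5348 = 3205
Convert 3205 (decimal) → 3205 = 3×1000 + 2×100 + 5 → three thousand two hundred five (English words)
three thousand two hundred five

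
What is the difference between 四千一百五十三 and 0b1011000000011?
Convert 四千一百五十三 (Chinese numeral) → 4×1000 + 1×100 + 5×10 + 3 = 4153 (decimal)
Convert 0b1011000000011 (binary) → 4096 + 1024 + 512 + 2 + 1 = 5635 (decimal)
Difference: |4153 - 5635| = 1482
1482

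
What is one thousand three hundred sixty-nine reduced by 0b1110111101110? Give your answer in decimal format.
Convert one thousand three hundred sixty-nine (English words) → 1×1000 + 3×100 + 69 = 1369 (decimal)
Convert 0b1110111101110 (binary) → 4096 + 2048 + 1024 + 256 + 128 + 64 + 32 + 8 + 4 + 2 = 7662 (decimal)
Compute 1369 - 7662 = -6293
-6293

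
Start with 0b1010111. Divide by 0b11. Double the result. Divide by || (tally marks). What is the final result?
Convert 0b1010111 (binary) → 64 + 16 + 4 + 2 + 1 = 87 (decimal)
Start: 87
Convert 0b11 (binary) → 2 + 1 = 3 (decimal)
87 ÷ 3 = 29
29 × 2 = 58
Convert || (tally marks) → 2 (decimal)
58 ÷ 2 = 29
29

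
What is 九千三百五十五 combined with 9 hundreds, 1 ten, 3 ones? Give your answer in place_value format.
Convert 九千三百五十五 (Chinese numeral) → 9×1000 + 3×100 + 5×10 + 5 = 9355 (decimal)
Convert 9 hundreds, 1 ten, 3 ones (place-value notation) → 9×100 + 1×10 + 3 = 913 (decimal)
Compute 9355 + 913 = 10268
Convert 10268 (decimal) → 10268 = 10×1000 + 2×100 + 6×10 + 8 → 10 thousands, 2 hundreds, 6 tens, 8 ones (place-value notation)
10 thousands, 2 hundreds, 6 tens, 8 ones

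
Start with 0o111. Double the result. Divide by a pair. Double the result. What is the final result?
Convert 0o111 (octal) → 1×64 + 1×8 + 1 = 73 (decimal)
Start: 73
73 × 2 = 146
Convert a pair (colloquial) → 2 (decimal)
146 ÷ 2 = 73
73 × 2 = 146
146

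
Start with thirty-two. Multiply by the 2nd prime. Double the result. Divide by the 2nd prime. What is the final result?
Convert thirty-two (English words) → 32 (decimal)
Start: 32
Convert the 2nd prime (prime index) → 3 (decimal)
32 × 3 = 96
96 × 2 = 192
Convert the 2nd prime (prime index) → 3 (decimal)
192 ÷ 3 = 64
64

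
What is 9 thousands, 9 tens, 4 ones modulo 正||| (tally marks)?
Convert 9 thousands, 9 tens, 4 ones (place-value notation) → 9×1000 + 9×10 + 4 = 9094 (decimal)
Convert 正||| (tally marks) → 5 + 3 = 8 (decimal)
Compute 9094 mod 8 = 6
6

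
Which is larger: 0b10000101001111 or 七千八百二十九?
Convert 0b10000101001111 (binary) → 8192 + 256 + 64 + 8 + 4 + 2 + 1 = 8527 (decimal)
Convert 七千八百二十九 (Chinese numeral) → 7×1000 + 8×100 + 2×10 + 9 = 7829 (decimal)
Compare 8527 vs 7829: larger = 8527
8527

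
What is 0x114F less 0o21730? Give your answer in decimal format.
Convert 0x114F (hexadecimal) → 1×4096 + 1×256 + 4×16 + 15 = 4431 (decimal)
Convert 0o21730 (octal) → 2×4096 + 1×512 + 7×64 + 3×8 = 9176 (decimal)
Compute 4431 - 9176 = -4745
-4745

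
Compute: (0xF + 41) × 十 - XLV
Convert 0xF (hexadecimal) → 15 (decimal)
Convert 十 (Chinese numeral) → 1×10 = 10 (decimal)
Convert XLV (Roman numeral) → 40 + 5 = 45 (decimal)
Expression in decimal: (15 + 41) × 10 - 45
Parentheses first: 15 + 41 = 56
Multiply: 56 × 10 = 560
Subtract: 560 - 45 = 515
515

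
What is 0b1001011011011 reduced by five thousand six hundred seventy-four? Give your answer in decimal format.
Convert 0b1001011011011 (binary) → 4096 + 512 + 128 + 64 + 16 + 8 + 2 + 1 = 4827 (decimal)
Convert five thousand six hundred seventy-four (English words) → 5×1000 + 6×100 + 74 = 5674 (decimal)
Compute 4827 - 5674 = -847
-847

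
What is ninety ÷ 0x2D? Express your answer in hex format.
Convert ninety (English words) → 90 (decimal)
Convert 0x2D (hexadecimal) → 2×16 + 13 = 45 (decimal)
Compute 90 ÷ 45 = 2
Convert 2 (decimal) → 0x2 (hexadecimal)
0x2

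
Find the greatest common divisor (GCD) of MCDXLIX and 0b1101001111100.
Convert MCDXLIX (Roman numeral) → 1000 + 400 + 40 + 9 = 1449 (decimal)
Convert 0b1101001111100 (binary) → 4096 + 2048 + 512 + 64 + 32 + 16 + 8 + 4 = 6780 (decimal)
Compute gcd(1449, 6780) = 3
3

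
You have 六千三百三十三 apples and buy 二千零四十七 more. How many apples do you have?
Convert 六千三百三十三 (Chinese numeral) → 6×1000 + 3×100 + 3×10 + 3 = 6333 (decimal)
Convert 二千零四十七 (Chinese numeral) → 2×1000 + 4×10 + 7 = 2047 (decimal)
Compute 6333 + 2047 = 8380
8380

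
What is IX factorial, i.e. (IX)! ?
Convert IX (Roman numeral) → 9 (decimal)
Compute 9! = 362880
362880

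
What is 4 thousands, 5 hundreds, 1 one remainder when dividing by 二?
Convert 4 thousands, 5 hundreds, 1 one (place-value notation) → 4×1000 + 5×100 + 1 = 4501 (decimal)
Convert 二 (Chinese numeral) → 2 (decimal)
Compute 4501 mod 2 = 1
1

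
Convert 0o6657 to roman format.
Convert 0o6657 (octal) → 6×512 + 6×64 + 5×8 + 7 = 3503 (decimal)
Convert 3503 (decimal) → 3503 = 1000 + 1000 + 1000 + 500 + 1 + 1 + 1 → MMMDIII (Roman numeral)
MMMDIII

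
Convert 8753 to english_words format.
Convert 8753 (decimal) → 8753 = 8×1000 + 7×100 + 53 → eight thousand seven hundred fifty-three (English words)
eight thousand seven hundred fifty-three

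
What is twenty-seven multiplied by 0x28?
Convert twenty-seven (English words) → 27 (decimal)
Convert 0x28 (hexadecimal) → 2×16 + 8 = 40 (decimal)
Compute 27 × 40 = 1080
1080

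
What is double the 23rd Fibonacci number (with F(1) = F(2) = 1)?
The 23rd Fibonacci number (with F(1) = F(2) = 1) = 28657
Compute 28657 × 2 = 57314
57314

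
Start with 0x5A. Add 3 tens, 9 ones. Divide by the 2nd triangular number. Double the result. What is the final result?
Convert 0x5A (hexadecimal) → 5×16 + 10 = 90 (decimal)
Start: 90
Convert 3 tens, 9 ones (place-value notation) → 3×10 + 9 = 39 (decimal)
90 + 39 = 129
Convert the 2nd triangular number (triangular index) → 2×3/2 = 3 (decimal)
129 ÷ 3 = 43
43 × 2 = 86
86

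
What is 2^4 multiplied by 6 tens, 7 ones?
Convert 2^4 (power) → 16 (decimal)
Convert 6 tens, 7 ones (place-value notation) → 6×10 + 7 = 67 (decimal)
Compute 16 × 67 = 1072
1072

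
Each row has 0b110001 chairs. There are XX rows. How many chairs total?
Convert 0b110001 (binary) → 32 + 16 + 1 = 49 (decimal)
Convert XX (Roman numeral) → 10 + 10 = 20 (decimal)
Compute 49 × 20 = 980
980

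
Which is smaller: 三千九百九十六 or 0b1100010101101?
Convert 三千九百九十六 (Chinese numeral) → 3×1000 + 9×100 + 9×10 + 6 = 3996 (decimal)
Convert 0b1100010101101 (binary) → 4096 + 2048 + 128 + 32 + 8 + 4 + 1 = 6317 (decimal)
Compare 3996 vs 6317: smaller = 3996
3996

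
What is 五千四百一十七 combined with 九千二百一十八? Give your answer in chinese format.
Convert 五千四百一十七 (Chinese numeral) → 5×1000 + 4×100 + 1×10 + 7 = 5417 (decimal)
Convert 九千二百一十八 (Chinese numeral) → 9×1000 + 2×100 + 1×10 + 8 = 9218 (decimal)
Compute 5417 + 9218 = 14635
Convert 14635 (decimal) → 14635 = 1×10000 + 4×1000 + 6×100 + 3×10 + 5 → 一万四千六百三十五 (Chinese numeral)
一万四千六百三十五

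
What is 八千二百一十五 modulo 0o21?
Convert 八千二百一十五 (Chinese numeral) → 8×1000 + 2×100 + 1×10 + 5 = 8215 (decimal)
Convert 0o21 (octal) → 2×8 + 1 = 17 (decimal)
Compute 8215 mod 17 = 4
4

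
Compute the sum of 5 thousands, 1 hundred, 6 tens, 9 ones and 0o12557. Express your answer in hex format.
Convert 5 thousands, 1 hundred, 6 tens, 9 ones (place-value notation) → 5×1000 + 1×100 + 6×10 + 9 = 5169 (decimal)
Convert 0o12557 (octal) → 1×4096 + 2×512 + 5×64 + 5×8 + 7 = 5487 (decimal)
Compute 5169 + 5487 = 10656
Convert 10656 (decimal) → 10656 = 2×4096 + 9×256 + 10×16 → 0x29A0 (hexadecimal)
0x29A0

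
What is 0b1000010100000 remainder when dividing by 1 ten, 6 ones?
Convert 0b1000010100000 (binary) → 4096 + 128 + 32 = 4256 (decimal)
Convert 1 ten, 6 ones (place-value notation) → 1×10 + 6 = 16 (decimal)
Compute 4256 mod 16 = 0
0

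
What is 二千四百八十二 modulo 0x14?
Convert 二千四百八十二 (Chinese numeral) → 2×1000 + 4×100 + 8×10 + 2 = 2482 (decimal)
Convert 0x14 (hexadecimal) → 1×16 + 4 = 20 (decimal)
Compute 2482 mod 20 = 2
2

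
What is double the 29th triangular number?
The 29th triangular number = 29×30/2 = 435
Compute 435 × 2 = 870
870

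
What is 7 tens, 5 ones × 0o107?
Convert 7 tens, 5 ones (place-value notation) → 7×10 + 5 = 75 (decimal)
Convert 0o107 (octal) → 1×64 + 7 = 71 (decimal)
Compute 75 × 71 = 5325
5325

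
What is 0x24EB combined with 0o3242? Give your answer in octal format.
Convert 0x24EB (hexadecimal) → 2×4096 + 4×256 + 14×16 + 11 = 9451 (decimal)
Convert 0o3242 (octal) → 3×512 + 2×64 + 4×8 + 2 = 1698 (decimal)
Compute 9451 + 1698 = 11149
Convert 11149 (decimal) → 11149 = 2×4096 + 5×512 + 6×64 + 1×8 + 5 → 0o25615 (octal)
0o25615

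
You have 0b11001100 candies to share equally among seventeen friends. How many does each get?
Convert 0b11001100 (binary) → 128 + 64 + 8 + 4 = 204 (decimal)
Convert seventeen (English words) → 17 (decimal)
Compute 204 ÷ 17 = 12
12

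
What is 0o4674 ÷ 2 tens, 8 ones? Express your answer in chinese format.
Convert 0o4674 (octal) → 4×512 + 6×64 + 7×8 + 4 = 2492 (decimal)
Convert 2 tens, 8 ones (place-value notation) → 2×10 + 8 = 28 (decimal)
Compute 2492 ÷ 28 = 89
Convert 89 (decimal) → 89 = 8×10 + 9 → 八十九 (Chinese numeral)
八十九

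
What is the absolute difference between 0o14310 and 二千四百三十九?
Convert 0o14310 (octal) → 1×4096 + 4×512 + 3×64 + 1×8 = 6344 (decimal)
Convert 二千四百三十九 (Chinese numeral) → 2×1000 + 4×100 + 3×10 + 9 = 2439 (decimal)
Compute |6344 - 2439| = 3905
3905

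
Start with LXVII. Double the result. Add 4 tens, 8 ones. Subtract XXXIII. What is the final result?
Convert LXVII (Roman numeral) → 50 + 10 + 5 + 1 + 1 = 67 (decimal)
Start: 67
67 × 2 = 134
Convert 4 tens, 8 ones (place-value notation) → 4×10 + 8 = 48 (decimal)
134 + 48 = 182
Convert XXXIII (Roman numeral) → 10 + 10 + 10 + 1 + 1 + 1 = 33 (decimal)
182 - 33 = 149
149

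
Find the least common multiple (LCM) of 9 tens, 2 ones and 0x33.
Convert 9 tens, 2 ones (place-value notation) → 9×10 + 2 = 92 (decimal)
Convert 0x33 (hexadecimal) → 3×16 + 3 = 51 (decimal)
Compute lcm(92, 51) = 4692
4692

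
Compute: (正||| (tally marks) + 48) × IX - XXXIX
Convert 正||| (tally marks) → 5 + 3 = 8 (decimal)
Convert IX (Roman numeral) → 9 (decimal)
Convert XXXIX (Roman numeral) → 10 + 10 + 10 + 9 = 39 (decimal)
Expression in decimal: (8 + 48) × 9 - 39
Parentheses first: 8 + 48 = 56
Multiply: 56 × 9 = 504
Subtract: 504 - 39 = 465
465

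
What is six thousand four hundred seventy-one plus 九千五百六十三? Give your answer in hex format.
Convert six thousand four hundred seventy-one (English words) → 6×1000 + 4×100 + 71 = 6471 (decimal)
Convert 九千五百六十三 (Chinese numeral) → 9×1000 + 5×100 + 6×10 + 3 = 9563 (decimal)
Compute 6471 + 9563 = 16034
Convert 16034 (decimal) → 16034 = 3×4096 + 14×256 + 10×16 + 2 → 0x3EA2 (hexadecimal)
0x3EA2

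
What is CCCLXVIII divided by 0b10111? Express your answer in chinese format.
Convert CCCLXVIII (Roman numeral) → 100 + 100 + 100 + 50 + 10 + 5 + 1 + 1 + 1 = 368 (decimal)
Convert 0b10111 (binary) → 16 + 4 + 2 + 1 = 23 (decimal)
Compute 368 ÷ 23 = 16
Convert 16 (decimal) → 16 = 1×10 + 6 → 十六 (Chinese numeral)
十六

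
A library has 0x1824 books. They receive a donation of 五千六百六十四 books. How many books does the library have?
Convert 0x1824 (hexadecimal) → 1×4096 + 8×256 + 2×16 + 4 = 6180 (decimal)
Convert 五千六百六十四 (Chinese numeral) → 5×1000 + 6×100 + 6×10 + 4 = 5664 (decimal)
Compute 6180 + 5664 = 11844
11844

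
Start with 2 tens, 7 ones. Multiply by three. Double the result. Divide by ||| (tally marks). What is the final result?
Convert 2 tens, 7 ones (place-value notation) → 2×10 + 7 = 27 (decimal)
Start: 27
Convert three (English words) → 3 (decimal)
27 × 3 = 81
81 × 2 = 162
Convert ||| (tally marks) → 3 (decimal)
162 ÷ 3 = 54
54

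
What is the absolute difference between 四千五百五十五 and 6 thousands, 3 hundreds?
Convert 四千五百五十五 (Chinese numeral) → 4×1000 + 5×100 + 5×10 + 5 = 4555 (decimal)
Convert 6 thousands, 3 hundreds (place-value notation) → 6×1000 + 3×100 = 6300 (decimal)
Compute |4555 - 6300| = 1745
1745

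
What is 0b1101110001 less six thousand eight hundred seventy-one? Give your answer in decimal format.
Convert 0b1101110001 (binary) → 512 + 256 + 64 + 32 + 16 + 1 = 881 (decimal)
Convert six thousand eight hundred seventy-one (English words) → 6×1000 + 8×100 + 71 = 6871 (decimal)
Compute 881 - 6871 = -5990
-5990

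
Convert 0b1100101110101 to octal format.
Convert 0b1100101110101 (binary) → 4096 + 2048 + 256 + 64 + 32 + 16 + 4 + 1 = 6517 (decimal)
Convert 6517 (decimal) → 6517 = 1×4096 + 4×512 + 5×64 + 6×8 + 5 → 0o14565 (octal)
0o14565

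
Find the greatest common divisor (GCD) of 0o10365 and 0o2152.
Convert 0o10365 (octal) → 1×4096 + 3×64 + 6×8 + 5 = 4341 (decimal)
Convert 0o2152 (octal) → 2×512 + 1×64 + 5×8 + 2 = 1130 (decimal)
Compute gcd(4341, 1130) = 1
1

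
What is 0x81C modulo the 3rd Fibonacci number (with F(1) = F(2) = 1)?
Convert 0x81C (hexadecimal) → 8×256 + 1×16 + 12 = 2076 (decimal)
Convert the 3rd Fibonacci number (with F(1) = F(2) = 1) (Fibonacci index) → 1, 1, 2 → 2 (decimal)
Compute 2076 mod 2 = 0
0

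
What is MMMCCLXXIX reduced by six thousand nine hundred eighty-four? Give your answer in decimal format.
Convert MMMCCLXXIX (Roman numeral) → 1000 + 1000 + 1000 + 100 + 100 + 50 + 10 + 10 + 9 = 3279 (decimal)
Convert six thousand nine hundred eighty-four (English words) → 6×1000 + 9×100 + 84 = 6984 (decimal)
Compute 3279 - 6984 = -3705
-3705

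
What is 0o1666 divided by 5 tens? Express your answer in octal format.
Convert 0o1666 (octal) → 1×512 + 6×64 + 6×8 + 6 = 950 (decimal)
Convert 5 tens (place-value notation) → 5×10 = 50 (decimal)
Compute 950 ÷ 50 = 19
Convert 19 (decimal) → 19 = 2×8 + 3 → 0o23 (octal)
0o23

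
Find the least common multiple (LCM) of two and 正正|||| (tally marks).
Convert two (English words) → 2 (decimal)
Convert 正正|||| (tally marks) → 5 + 5 + 4 = 14 (decimal)
Compute lcm(2, 14) = 14
14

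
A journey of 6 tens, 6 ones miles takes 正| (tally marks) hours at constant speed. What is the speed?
Convert 6 tens, 6 ones (place-value notation) → 6×10 + 6 = 66 (decimal)
Convert 正| (tally marks) → 5 + 1 = 6 (decimal)
Compute 66 ÷ 6 = 11
11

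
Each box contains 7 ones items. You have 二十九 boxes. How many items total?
Convert 7 ones (place-value notation) → 7 (decimal)
Convert 二十九 (Chinese numeral) → 2×10 + 9 = 29 (decimal)
Compute 7 × 29 = 203
203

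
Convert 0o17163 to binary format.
Convert 0o17163 (octal) → 1×4096 + 7×512 + 1×64 + 6×8 + 3 = 7795 (decimal)
Convert 7795 (decimal) → 7795 = 4096 + 2048 + 1024 + 512 + 64 + 32 + 16 + 2 + 1 → 0b1111001110011 (binary)
0b1111001110011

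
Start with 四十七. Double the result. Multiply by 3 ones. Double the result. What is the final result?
Convert 四十七 (Chinese numeral) → 4×10 + 7 = 47 (decimal)
Start: 47
47 × 2 = 94
Convert 3 ones (place-value notation) → 3 (decimal)
94 × 3 = 282
282 × 2 = 564
564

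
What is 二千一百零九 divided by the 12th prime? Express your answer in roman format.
Convert 二千一百零九 (Chinese numeral) → 2×1000 + 1×100 + 9 = 2109 (decimal)
Convert the 12th prime (prime index) → 37 (decimal)
Compute 2109 ÷ 37 = 57
Convert 57 (decimal) → 57 = 50 + 5 + 1 + 1 → LVII (Roman numeral)
LVII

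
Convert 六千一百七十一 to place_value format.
Convert 六千一百七十一 (Chinese numeral) → 6×1000 + 1×100 + 7×10 + 1 = 6171 (decimal)
Convert 6171 (decimal) → 6171 = 6×1000 + 1×100 + 7×10 + 1 → 6 thousands, 1 hundred, 7 tens, 1 one (place-value notation)
6 thousands, 1 hundred, 7 tens, 1 one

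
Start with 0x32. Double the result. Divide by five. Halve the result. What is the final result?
Convert 0x32 (hexadecimal) → 3×16 + 2 = 50 (decimal)
Start: 50
50 × 2 = 100
Convert five (English words) → 5 (decimal)
100 ÷ 5 = 20
20 ÷ 2 = 10
10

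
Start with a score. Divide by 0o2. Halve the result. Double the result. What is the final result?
Convert a score (colloquial) → 20 (decimal)
Start: 20
Convert 0o2 (octal) → 2 (decimal)
20 ÷ 2 = 10
10 ÷ 2 = 5
5 × 2 = 10
10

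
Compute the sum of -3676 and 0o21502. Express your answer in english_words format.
Convert 0o21502 (octal) → 2×4096 + 1×512 + 5×64 + 2 = 9026 (decimal)
Compute -3676 + 9026 = 5350
Convert 5350 (decimal) → 5350 = 5×1000 + 3×100 + 50 → five thousand three hundred fifty (English words)
five thousand three hundred fifty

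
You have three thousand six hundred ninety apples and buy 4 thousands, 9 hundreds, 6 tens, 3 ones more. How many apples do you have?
Convert three thousand six hundred ninety (English words) → 3×1000 + 6×100 + 90 = 3690 (decimal)
Convert 4 thousands, 9 hundreds, 6 tens, 3 ones (place-value notation) → 4×1000 + 9×100 + 6×10 + 3 = 4963 (decimal)
Compute 3690 + 4963 = 8653
8653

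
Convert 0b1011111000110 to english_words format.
Convert 0b1011111000110 (binary) → 4096 + 1024 + 512 + 256 + 128 + 64 + 4 + 2 = 6086 (decimal)
Convert 6086 (decimal) → 6086 = 6×1000 + 86 → six thousand eighty-six (English words)
six thousand eighty-six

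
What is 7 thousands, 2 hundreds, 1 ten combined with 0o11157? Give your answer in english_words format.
Convert 7 thousands, 2 hundreds, 1 ten (place-value notation) → 7×1000 + 2×100 + 1×10 = 7210 (decimal)
Convert 0o11157 (octal) → 1×4096 + 1×512 + 1×64 + 5×8 + 7 = 4719 (decimal)
Compute 7210 + 4719 = 11929
Convert 11929 (decimal) → 11929 = 11×1000 + 9×100 + 29 → eleven thousand nine hundred twenty-nine (English words)
eleven thousand nine hundred twenty-nine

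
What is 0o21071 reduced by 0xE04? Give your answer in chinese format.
Convert 0o21071 (octal) → 2×4096 + 1×512 + 7×8 + 1 = 8761 (decimal)
Convert 0xE04 (hexadecimal) → 14×256 + 4 = 3588 (decimal)
Compute 8761 - 3588 = 5173
Convert 5173 (decimal) → 5173 = 5×1000 + 1×100 + 7×10 + 3 → 五千一百七十三 (Chinese numeral)
五千一百七十三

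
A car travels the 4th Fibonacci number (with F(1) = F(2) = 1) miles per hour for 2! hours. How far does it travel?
Convert the 4th Fibonacci number (with F(1) = F(2) = 1) (Fibonacci index) → 1, 1, 2, 3 → 3 (decimal)
Convert 2! (factorial) → 2 (decimal)
Compute 3 × 2 = 6
6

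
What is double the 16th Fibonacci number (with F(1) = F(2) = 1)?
The 16th Fibonacci number (with F(1) = F(2) = 1) = 987
Compute 987 × 2 = 1974
1974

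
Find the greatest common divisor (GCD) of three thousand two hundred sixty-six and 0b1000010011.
Convert three thousand two hundred sixty-six (English words) → 3×1000 + 2×100 + 66 = 3266 (decimal)
Convert 0b1000010011 (binary) → 512 + 16 + 2 + 1 = 531 (decimal)
Compute gcd(3266, 531) = 1
1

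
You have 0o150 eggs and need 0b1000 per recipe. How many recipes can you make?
Convert 0o150 (octal) → 1×64 + 5×8 = 104 (decimal)
Convert 0b1000 (binary) → 8 (decimal)
Compute 104 ÷ 8 = 13
13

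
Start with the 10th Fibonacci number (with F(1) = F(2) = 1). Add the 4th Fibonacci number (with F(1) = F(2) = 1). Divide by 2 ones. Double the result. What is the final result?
Convert the 10th Fibonacci number (with F(1) = F(2) = 1) (Fibonacci index) → 1, 1, 2, 3, 5, 8, 13, 21, 34, 55 → 55 (decimal)
Start: 55
Convert the 4th Fibonacci number (with F(1) = F(2) = 1) (Fibonacci index) → 1, 1, 2, 3 → 3 (decimal)
55 + 3 = 58
Convert 2 ones (place-value notation) → 2 (decimal)
58 ÷ 2 = 29
29 × 2 = 58
58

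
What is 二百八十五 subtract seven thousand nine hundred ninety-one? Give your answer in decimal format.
Convert 二百八十五 (Chinese numeral) → 2×100 + 8×10 + 5 = 285 (decimal)
Convert seven thousand nine hundred ninety-one (English words) → 7×1000 + 9×100 + 91 = 7991 (decimal)
Compute 285 - 7991 = -7706
-7706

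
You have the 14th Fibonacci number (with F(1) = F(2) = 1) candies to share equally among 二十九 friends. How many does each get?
Convert the 14th Fibonacci number (with F(1) = F(2) = 1) (Fibonacci index) → 1, 1, 2, 3, 5, 8, 13, 21, 34, 55, 89, 144, 233, 377 → 377 (decimal)
Convert 二十九 (Chinese numeral) → 2×10 + 9 = 29 (decimal)
Compute 377 ÷ 29 = 13
13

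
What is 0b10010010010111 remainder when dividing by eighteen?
Convert 0b10010010010111 (binary) → 8192 + 1024 + 128 + 16 + 4 + 2 + 1 = 9367 (decimal)
Convert eighteen (English words) → 18 (decimal)
Compute 9367 mod 18 = 7
7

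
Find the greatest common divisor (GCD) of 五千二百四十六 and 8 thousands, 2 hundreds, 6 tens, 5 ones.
Convert 五千二百四十六 (Chinese numeral) → 5×1000 + 2×100 + 4×10 + 6 = 5246 (decimal)
Convert 8 thousands, 2 hundreds, 6 tens, 5 ones (place-value notation) → 8×1000 + 2×100 + 6×10 + 5 = 8265 (decimal)
Compute gcd(5246, 8265) = 1
1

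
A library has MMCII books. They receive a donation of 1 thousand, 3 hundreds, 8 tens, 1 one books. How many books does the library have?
Convert MMCII (Roman numeral) → 1000 + 1000 + 100 + 1 + 1 = 2102 (decimal)
Convert 1 thousand, 3 hundreds, 8 tens, 1 one (place-value notation) → 1×1000 + 3×100 + 8×10 + 1 = 1381 (decimal)
Compute 2102 + 1381 = 3483
3483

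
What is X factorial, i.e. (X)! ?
Convert X (Roman numeral) → 10 (decimal)
Compute 10! = 3628800
3628800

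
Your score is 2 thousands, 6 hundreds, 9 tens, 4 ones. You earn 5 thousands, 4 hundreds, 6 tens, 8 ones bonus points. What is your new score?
Convert 2 thousands, 6 hundreds, 9 tens, 4 ones (place-value notation) → 2×1000 + 6×100 + 9×10 + 4 = 2694 (decimal)
Convert 5 thousands, 4 hundreds, 6 tens, 8 ones (place-value notation) → 5×1000 + 4×100 + 6×10 + 8 = 5468 (decimal)
Compute 2694 + 5468 = 8162
8162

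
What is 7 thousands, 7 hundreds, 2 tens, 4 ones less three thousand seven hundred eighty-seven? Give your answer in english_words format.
Convert 7 thousands, 7 hundreds, 2 tens, 4 ones (place-value notation) → 7×1000 + 7×100 + 2×10 + 4 = 7724 (decimal)
Convert three thousand seven hundred eighty-seven (English words) → 3×1000 + 7×100 + 87 = 3787 (decimal)
Compute 7724 - 3787 = 3937
Convert 3937 (decimal) → 3937 = 3×1000 + 9×100 + 37 → three thousand nine hundred thirty-seven (English words)
three thousand nine hundred thirty-seven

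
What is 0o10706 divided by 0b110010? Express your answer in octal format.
Convert 0o10706 (octal) → 1×4096 + 7×64 + 6 = 4550 (decimal)
Convert 0b110010 (binary) → 32 + 16 + 2 = 50 (decimal)
Compute 4550 ÷ 50 = 91
Convert 91 (decimal) → 91 = 1×64 + 3×8 + 3 → 0o133 (octal)
0o133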